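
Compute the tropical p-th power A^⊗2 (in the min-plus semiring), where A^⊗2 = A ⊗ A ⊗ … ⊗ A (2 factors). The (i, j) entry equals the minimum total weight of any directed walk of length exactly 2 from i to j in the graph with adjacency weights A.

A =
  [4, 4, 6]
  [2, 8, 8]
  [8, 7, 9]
A^⊗2 =
  [6, 8, 10]
  [6, 6, 8]
  [9, 12, 14]

Each entry (A^⊗2)_ij equals the minimum over all length-2 walks i = v_0 → v_1 → … → v_2 = j of Σ_t A[v_t][v_{t+1}]. For example, for (i, j) = (0, 2) we minimise over 3 possible intermediate vertex sequences; the minimum is 10, attained along the walk 0 → 0 → 2.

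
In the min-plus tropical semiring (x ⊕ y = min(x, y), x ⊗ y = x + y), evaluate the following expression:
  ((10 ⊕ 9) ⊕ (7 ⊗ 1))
((10 ⊕ 9) ⊕ (7 ⊗ 1)) = 8

Expand innermost to outermost. Recall ⊕ takes the minimum of its arguments and ⊗ takes their sum. Working out the expression ((10 ⊕ 9) ⊕ (7 ⊗ 1)) gives 8.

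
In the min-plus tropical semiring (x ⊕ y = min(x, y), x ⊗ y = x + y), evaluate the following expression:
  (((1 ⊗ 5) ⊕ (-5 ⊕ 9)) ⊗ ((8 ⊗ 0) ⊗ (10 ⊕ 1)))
(((1 ⊗ 5) ⊕ (-5 ⊕ 9)) ⊗ ((8 ⊗ 0) ⊗ (10 ⊕ 1))) = 4

Expand innermost to outermost. Recall ⊕ takes the minimum of its arguments and ⊗ takes their sum. Working out the expression (((1 ⊗ 5) ⊕ (-5 ⊕ 9)) ⊗ ((8 ⊗ 0) ⊗ (10 ⊕ 1))) gives 4.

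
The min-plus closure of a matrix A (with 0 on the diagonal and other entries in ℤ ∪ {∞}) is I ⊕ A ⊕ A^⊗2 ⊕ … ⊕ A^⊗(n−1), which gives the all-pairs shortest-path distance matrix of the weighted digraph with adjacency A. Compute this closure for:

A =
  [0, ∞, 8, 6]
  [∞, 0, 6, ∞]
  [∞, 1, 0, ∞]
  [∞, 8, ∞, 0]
Closure =
  [0, 9, 8, 6]
  [∞, 0, 6, ∞]
  [∞, 1, 0, ∞]
  [∞, 8, 14, 0]

This is the Floyd-Warshall all-pairs shortest-path computation. For each intermediate vertex k = 0, 1, …, 3, update dist[i][j] ← min(dist[i][j], dist[i][k] + dist[k][j]). The final matrix gives, for each (i, j), the minimum total weight of any directed path from i to j (possibly empty when i = j).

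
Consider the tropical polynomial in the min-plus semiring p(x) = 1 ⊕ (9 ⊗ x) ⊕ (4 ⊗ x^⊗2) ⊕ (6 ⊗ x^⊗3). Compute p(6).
p(6) = 1

A tropical monomial a ⊗ x^⊗i evaluates to a + i · x. Evaluating each term at x = 6:
  Term 0 contributes 1 + 0 · 6 = 1
  Term 1 contributes 9 + 1 · 6 = 15
  Term 2 contributes 4 + 2 · 6 = 16
  Term 3 contributes 6 + 3 · 6 = 24
p(6) = ⊕ of these = min[1, 15, 16, 24] = 1.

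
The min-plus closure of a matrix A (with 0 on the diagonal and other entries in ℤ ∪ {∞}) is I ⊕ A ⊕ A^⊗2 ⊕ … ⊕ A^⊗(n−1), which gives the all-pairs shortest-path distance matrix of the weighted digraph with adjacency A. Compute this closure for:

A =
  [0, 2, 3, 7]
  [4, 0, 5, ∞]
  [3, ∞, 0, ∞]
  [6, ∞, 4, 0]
Closure =
  [0, 2, 3, 7]
  [4, 0, 5, 11]
  [3, 5, 0, 10]
  [6, 8, 4, 0]

This is the Floyd-Warshall all-pairs shortest-path computation. For each intermediate vertex k = 0, 1, …, 3, update dist[i][j] ← min(dist[i][j], dist[i][k] + dist[k][j]). The final matrix gives, for each (i, j), the minimum total weight of any directed path from i to j (possibly empty when i = j).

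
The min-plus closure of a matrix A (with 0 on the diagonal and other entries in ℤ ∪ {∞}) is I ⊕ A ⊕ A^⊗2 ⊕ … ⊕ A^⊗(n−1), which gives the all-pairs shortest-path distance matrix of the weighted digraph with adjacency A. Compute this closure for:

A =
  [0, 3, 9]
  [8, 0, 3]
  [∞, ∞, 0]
Closure =
  [0, 3, 6]
  [8, 0, 3]
  [∞, ∞, 0]

This is the Floyd-Warshall all-pairs shortest-path computation. For each intermediate vertex k = 0, 1, …, 2, update dist[i][j] ← min(dist[i][j], dist[i][k] + dist[k][j]). The final matrix gives, for each (i, j), the minimum total weight of any directed path from i to j (possibly empty when i = j).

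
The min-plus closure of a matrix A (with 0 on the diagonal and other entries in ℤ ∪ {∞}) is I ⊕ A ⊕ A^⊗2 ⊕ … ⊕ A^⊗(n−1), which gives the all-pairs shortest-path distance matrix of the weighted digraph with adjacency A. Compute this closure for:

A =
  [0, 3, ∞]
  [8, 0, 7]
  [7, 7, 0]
Closure =
  [0, 3, 10]
  [8, 0, 7]
  [7, 7, 0]

This is the Floyd-Warshall all-pairs shortest-path computation. For each intermediate vertex k = 0, 1, …, 2, update dist[i][j] ← min(dist[i][j], dist[i][k] + dist[k][j]). The final matrix gives, for each (i, j), the minimum total weight of any directed path from i to j (possibly empty when i = j).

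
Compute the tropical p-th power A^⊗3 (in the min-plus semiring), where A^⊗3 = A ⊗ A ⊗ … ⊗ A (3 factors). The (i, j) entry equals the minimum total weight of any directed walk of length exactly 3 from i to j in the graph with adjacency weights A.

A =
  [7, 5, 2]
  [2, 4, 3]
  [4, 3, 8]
A^⊗3 =
  [7, 9, 8]
  [8, 7, 8]
  [9, 9, 7]

Each entry (A^⊗3)_ij equals the minimum over all length-3 walks i = v_0 → v_1 → … → v_3 = j of Σ_t A[v_t][v_{t+1}]. For example, for (i, j) = (0, 2) we minimise over 9 possible intermediate vertex sequences; the minimum is 8, attained along the walk 0 → 2 → 0 → 2.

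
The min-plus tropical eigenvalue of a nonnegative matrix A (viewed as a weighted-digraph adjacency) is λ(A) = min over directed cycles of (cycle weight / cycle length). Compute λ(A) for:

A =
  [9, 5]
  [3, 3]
λ(A) = 3

Enumerate directed cycles and compute their means (weight / length). Sample:
  cycle 0 → 0: weight = 9, length = 1, mean = 9/1 ≈ 9.000
  cycle 1 → 1: weight = 3, length = 1, mean = 3/1 ≈ 3.000
  cycle 0 → 1 → 0: weight = 8, length = 2, mean = 8/2 ≈ 4.000
  cycle 1 → 0 → 1: weight = 8, length = 2, mean = 8/2 ≈ 4.000
Minimum mean = 3.000, attained e.g. along the cycle 1 → 1 with weight 3 and length 1. So λ(A) = 3/1 = 3.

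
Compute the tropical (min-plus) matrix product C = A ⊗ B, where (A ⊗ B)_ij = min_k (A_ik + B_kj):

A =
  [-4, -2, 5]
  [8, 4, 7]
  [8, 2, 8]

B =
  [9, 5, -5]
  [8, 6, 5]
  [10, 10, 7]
A ⊗ B =
  [5, 1, -9]
  [12, 10, 3]
  [10, 8, 3]

Apply the min-plus product entry-by-entry:
  C[0][0] = min over k of (A[0][0] + B[0][0] = -4 + 9 = 5, A[0][1] + B[1][0] = -2 + 8 = 6, A[0][2] + B[2][0] = 5 + 10 = 15) = 5 (attained at k = 0)
  C[0][1] = min over k of (A[0][0] + B[0][1] = -4 + 5 = 1, A[0][1] + B[1][1] = -2 + 6 = 4, A[0][2] + B[2][1] = 5 + 10 = 15) = 1 (attained at k = 0)
  C[0][2] = min over k of (A[0][0] + B[0][2] = -4 + -5 = -9, A[0][1] + B[1][2] = -2 + 5 = 3, A[0][2] + B[2][2] = 5 + 7 = 12) = -9 (attained at k = 0)
  C[1][0] = min over k of (A[1][0] + B[0][0] = 8 + 9 = 17, A[1][1] + B[1][0] = 4 + 8 = 12, A[1][2] + B[2][0] = 7 + 10 = 17) = 12 (attained at k = 1)
  C[1][1] = min over k of (A[1][0] + B[0][1] = 8 + 5 = 13, A[1][1] + B[1][1] = 4 + 6 = 10, A[1][2] + B[2][1] = 7 + 10 = 17) = 10 (attained at k = 1)
  C[1][2] = min over k of (A[1][0] + B[0][2] = 8 + -5 = 3, A[1][1] + B[1][2] = 4 + 5 = 9, A[1][2] + B[2][2] = 7 + 7 = 14) = 3 (attained at k = 0)
  C[2][0] = min over k of (A[2][0] + B[0][0] = 8 + 9 = 17, A[2][1] + B[1][0] = 2 + 8 = 10, A[2][2] + B[2][0] = 8 + 10 = 18) = 10 (attained at k = 1)
  C[2][1] = min over k of (A[2][0] + B[0][1] = 8 + 5 = 13, A[2][1] + B[1][1] = 2 + 6 = 8, A[2][2] + B[2][1] = 8 + 10 = 18) = 8 (attained at k = 1)
  C[2][2] = min over k of (A[2][0] + B[0][2] = 8 + -5 = 3, A[2][1] + B[1][2] = 2 + 5 = 7, A[2][2] + B[2][2] = 8 + 7 = 15) = 3 (attained at k = 0)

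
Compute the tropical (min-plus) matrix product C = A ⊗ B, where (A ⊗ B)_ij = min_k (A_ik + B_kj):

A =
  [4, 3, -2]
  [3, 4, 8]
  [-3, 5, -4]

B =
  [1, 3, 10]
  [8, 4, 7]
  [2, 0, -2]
A ⊗ B =
  [0, -2, -4]
  [4, 6, 6]
  [-2, -4, -6]

Apply the min-plus product entry-by-entry:
  C[0][0] = min over k of (A[0][0] + B[0][0] = 4 + 1 = 5, A[0][1] + B[1][0] = 3 + 8 = 11, A[0][2] + B[2][0] = -2 + 2 = 0) = 0 (attained at k = 2)
  C[0][1] = min over k of (A[0][0] + B[0][1] = 4 + 3 = 7, A[0][1] + B[1][1] = 3 + 4 = 7, A[0][2] + B[2][1] = -2 + 0 = -2) = -2 (attained at k = 2)
  C[0][2] = min over k of (A[0][0] + B[0][2] = 4 + 10 = 14, A[0][1] + B[1][2] = 3 + 7 = 10, A[0][2] + B[2][2] = -2 + -2 = -4) = -4 (attained at k = 2)
  C[1][0] = min over k of (A[1][0] + B[0][0] = 3 + 1 = 4, A[1][1] + B[1][0] = 4 + 8 = 12, A[1][2] + B[2][0] = 8 + 2 = 10) = 4 (attained at k = 0)
  C[1][1] = min over k of (A[1][0] + B[0][1] = 3 + 3 = 6, A[1][1] + B[1][1] = 4 + 4 = 8, A[1][2] + B[2][1] = 8 + 0 = 8) = 6 (attained at k = 0)
  C[1][2] = min over k of (A[1][0] + B[0][2] = 3 + 10 = 13, A[1][1] + B[1][2] = 4 + 7 = 11, A[1][2] + B[2][2] = 8 + -2 = 6) = 6 (attained at k = 2)
  C[2][0] = min over k of (A[2][0] + B[0][0] = -3 + 1 = -2, A[2][1] + B[1][0] = 5 + 8 = 13, A[2][2] + B[2][0] = -4 + 2 = -2) = -2 (attained at k = 0)
  C[2][1] = min over k of (A[2][0] + B[0][1] = -3 + 3 = 0, A[2][1] + B[1][1] = 5 + 4 = 9, A[2][2] + B[2][1] = -4 + 0 = -4) = -4 (attained at k = 2)
  C[2][2] = min over k of (A[2][0] + B[0][2] = -3 + 10 = 7, A[2][1] + B[1][2] = 5 + 7 = 12, A[2][2] + B[2][2] = -4 + -2 = -6) = -6 (attained at k = 2)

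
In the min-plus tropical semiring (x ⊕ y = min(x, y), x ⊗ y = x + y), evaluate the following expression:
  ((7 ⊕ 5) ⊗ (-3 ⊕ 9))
((7 ⊕ 5) ⊗ (-3 ⊕ 9)) = 2

Expand innermost to outermost. Recall ⊕ takes the minimum of its arguments and ⊗ takes their sum. Working out the expression ((7 ⊕ 5) ⊗ (-3 ⊕ 9)) gives 2.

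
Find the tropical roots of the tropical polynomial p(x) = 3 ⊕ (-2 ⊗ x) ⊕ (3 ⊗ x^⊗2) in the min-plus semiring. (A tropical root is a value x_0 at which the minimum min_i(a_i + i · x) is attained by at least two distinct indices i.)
Roots: {-5, 5}

Each tropical root is a break point of the lower envelope of the lines y = a_i + i · x (there are 3 lines, with slopes 0, 1, ..., 2). Only the lines that attain the minimum somewhere contribute to roots; other lines are dominated. Here the surviving (envelope) indices are i = 2, i = 1, i = 0.
Intersections between consecutive envelope lines give the roots: for adjacent envelope indices i < j the intersection is x = (a_i − a_j) / (j − i). Reading off the sorted break points: {-5, 5}.
Verification: at each break x_0, at least two indices attain the minimum of min_i(a_i + i · x_0).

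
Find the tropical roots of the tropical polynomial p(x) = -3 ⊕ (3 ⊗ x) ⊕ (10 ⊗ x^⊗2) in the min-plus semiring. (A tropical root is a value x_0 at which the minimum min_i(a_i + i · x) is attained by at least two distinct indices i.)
Roots: {-7, -6}

Each tropical root is a break point of the lower envelope of the lines y = a_i + i · x (there are 3 lines, with slopes 0, 1, ..., 2). Only the lines that attain the minimum somewhere contribute to roots; other lines are dominated. Here the surviving (envelope) indices are i = 2, i = 1, i = 0.
Intersections between consecutive envelope lines give the roots: for adjacent envelope indices i < j the intersection is x = (a_i − a_j) / (j − i). Reading off the sorted break points: {-7, -6}.
Verification: at each break x_0, at least two indices attain the minimum of min_i(a_i + i · x_0).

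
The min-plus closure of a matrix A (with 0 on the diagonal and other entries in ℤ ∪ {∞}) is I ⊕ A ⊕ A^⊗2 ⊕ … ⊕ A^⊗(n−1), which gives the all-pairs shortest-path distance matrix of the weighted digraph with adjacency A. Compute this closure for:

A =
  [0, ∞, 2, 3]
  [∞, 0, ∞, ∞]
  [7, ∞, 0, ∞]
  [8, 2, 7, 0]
Closure =
  [0, 5, 2, 3]
  [∞, 0, ∞, ∞]
  [7, 12, 0, 10]
  [8, 2, 7, 0]

This is the Floyd-Warshall all-pairs shortest-path computation. For each intermediate vertex k = 0, 1, …, 3, update dist[i][j] ← min(dist[i][j], dist[i][k] + dist[k][j]). The final matrix gives, for each (i, j), the minimum total weight of any directed path from i to j (possibly empty when i = j).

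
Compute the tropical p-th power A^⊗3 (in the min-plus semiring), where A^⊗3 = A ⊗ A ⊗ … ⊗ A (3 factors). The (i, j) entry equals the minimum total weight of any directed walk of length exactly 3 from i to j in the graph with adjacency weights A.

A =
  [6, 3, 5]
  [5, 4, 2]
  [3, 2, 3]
A^⊗3 =
  [8, 7, 8]
  [8, 7, 6]
  [7, 6, 7]

Each entry (A^⊗3)_ij equals the minimum over all length-3 walks i = v_0 → v_1 → … → v_3 = j of Σ_t A[v_t][v_{t+1}]. For example, for (i, j) = (0, 2) we minimise over 9 possible intermediate vertex sequences; the minimum is 8, attained along the walk 0 → 1 → 2 → 2.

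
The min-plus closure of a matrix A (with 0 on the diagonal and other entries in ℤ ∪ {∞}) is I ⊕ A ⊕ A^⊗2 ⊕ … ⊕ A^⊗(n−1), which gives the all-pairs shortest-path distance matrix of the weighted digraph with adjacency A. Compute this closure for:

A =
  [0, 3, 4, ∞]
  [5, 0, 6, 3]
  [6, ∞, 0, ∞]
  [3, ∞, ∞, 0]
Closure =
  [0, 3, 4, 6]
  [5, 0, 6, 3]
  [6, 9, 0, 12]
  [3, 6, 7, 0]

This is the Floyd-Warshall all-pairs shortest-path computation. For each intermediate vertex k = 0, 1, …, 3, update dist[i][j] ← min(dist[i][j], dist[i][k] + dist[k][j]). The final matrix gives, for each (i, j), the minimum total weight of any directed path from i to j (possibly empty when i = j).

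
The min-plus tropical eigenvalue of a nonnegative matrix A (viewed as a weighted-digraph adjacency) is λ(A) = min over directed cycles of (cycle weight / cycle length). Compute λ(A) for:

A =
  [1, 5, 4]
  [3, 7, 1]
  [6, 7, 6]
λ(A) = 1

Enumerate directed cycles and compute their means (weight / length). Sample:
  cycle 0 → 0: weight = 1, length = 1, mean = 1/1 ≈ 1.000
  cycle 1 → 1: weight = 7, length = 1, mean = 7/1 ≈ 7.000
  cycle 2 → 2: weight = 6, length = 1, mean = 6/1 ≈ 6.000
  cycle 0 → 1 → 0: weight = 8, length = 2, mean = 8/2 ≈ 4.000
  cycle 0 → 2 → 0: weight = 10, length = 2, mean = 10/2 ≈ 5.000
  cycle 1 → 0 → 1: weight = 8, length = 2, mean = 8/2 ≈ 4.000
Minimum mean = 1.000, attained e.g. along the cycle 0 → 0 with weight 1 and length 1. So λ(A) = 1/1 = 1.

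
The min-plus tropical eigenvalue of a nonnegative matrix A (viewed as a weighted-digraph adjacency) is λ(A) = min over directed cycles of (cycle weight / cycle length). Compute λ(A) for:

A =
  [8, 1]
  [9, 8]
λ(A) = 5

Enumerate directed cycles and compute their means (weight / length). Sample:
  cycle 0 → 0: weight = 8, length = 1, mean = 8/1 ≈ 8.000
  cycle 1 → 1: weight = 8, length = 1, mean = 8/1 ≈ 8.000
  cycle 0 → 1 → 0: weight = 10, length = 2, mean = 10/2 ≈ 5.000
  cycle 1 → 0 → 1: weight = 10, length = 2, mean = 10/2 ≈ 5.000
Minimum mean = 5.000, attained e.g. along the cycle 0 → 1 → 0 with weight 10 and length 2. So λ(A) = 10/2 = 5.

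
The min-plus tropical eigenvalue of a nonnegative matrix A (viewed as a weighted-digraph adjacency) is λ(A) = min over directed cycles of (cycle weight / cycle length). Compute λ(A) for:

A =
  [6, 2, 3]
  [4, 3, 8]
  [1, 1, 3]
λ(A) = 2

Enumerate directed cycles and compute their means (weight / length). Sample:
  cycle 0 → 0: weight = 6, length = 1, mean = 6/1 ≈ 6.000
  cycle 1 → 1: weight = 3, length = 1, mean = 3/1 ≈ 3.000
  cycle 2 → 2: weight = 3, length = 1, mean = 3/1 ≈ 3.000
  cycle 0 → 1 → 0: weight = 6, length = 2, mean = 6/2 ≈ 3.000
  cycle 0 → 2 → 0: weight = 4, length = 2, mean = 4/2 ≈ 2.000
  cycle 1 → 0 → 1: weight = 6, length = 2, mean = 6/2 ≈ 3.000
Minimum mean = 2.000, attained e.g. along the cycle 0 → 2 → 0 with weight 4 and length 2. So λ(A) = 4/2 = 2.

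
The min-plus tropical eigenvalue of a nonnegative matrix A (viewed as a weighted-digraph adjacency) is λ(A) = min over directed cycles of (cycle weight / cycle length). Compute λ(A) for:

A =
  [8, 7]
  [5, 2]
λ(A) = 2

Enumerate directed cycles and compute their means (weight / length). Sample:
  cycle 0 → 0: weight = 8, length = 1, mean = 8/1 ≈ 8.000
  cycle 1 → 1: weight = 2, length = 1, mean = 2/1 ≈ 2.000
  cycle 0 → 1 → 0: weight = 12, length = 2, mean = 12/2 ≈ 6.000
  cycle 1 → 0 → 1: weight = 12, length = 2, mean = 12/2 ≈ 6.000
Minimum mean = 2.000, attained e.g. along the cycle 1 → 1 with weight 2 and length 1. So λ(A) = 2/1 = 2.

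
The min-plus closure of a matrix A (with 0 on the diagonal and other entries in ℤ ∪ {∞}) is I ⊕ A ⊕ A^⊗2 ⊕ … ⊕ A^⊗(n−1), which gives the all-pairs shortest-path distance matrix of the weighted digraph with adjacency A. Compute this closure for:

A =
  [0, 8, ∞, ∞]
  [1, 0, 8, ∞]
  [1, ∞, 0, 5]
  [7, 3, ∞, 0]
Closure =
  [0, 8, 16, 21]
  [1, 0, 8, 13]
  [1, 8, 0, 5]
  [4, 3, 11, 0]

This is the Floyd-Warshall all-pairs shortest-path computation. For each intermediate vertex k = 0, 1, …, 3, update dist[i][j] ← min(dist[i][j], dist[i][k] + dist[k][j]). The final matrix gives, for each (i, j), the minimum total weight of any directed path from i to j (possibly empty when i = j).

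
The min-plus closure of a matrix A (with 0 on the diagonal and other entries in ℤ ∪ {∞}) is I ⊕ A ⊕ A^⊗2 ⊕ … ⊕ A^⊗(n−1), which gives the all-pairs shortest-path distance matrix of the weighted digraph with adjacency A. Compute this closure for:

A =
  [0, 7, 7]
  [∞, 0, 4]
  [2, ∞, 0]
Closure =
  [0, 7, 7]
  [6, 0, 4]
  [2, 9, 0]

This is the Floyd-Warshall all-pairs shortest-path computation. For each intermediate vertex k = 0, 1, …, 2, update dist[i][j] ← min(dist[i][j], dist[i][k] + dist[k][j]). The final matrix gives, for each (i, j), the minimum total weight of any directed path from i to j (possibly empty when i = j).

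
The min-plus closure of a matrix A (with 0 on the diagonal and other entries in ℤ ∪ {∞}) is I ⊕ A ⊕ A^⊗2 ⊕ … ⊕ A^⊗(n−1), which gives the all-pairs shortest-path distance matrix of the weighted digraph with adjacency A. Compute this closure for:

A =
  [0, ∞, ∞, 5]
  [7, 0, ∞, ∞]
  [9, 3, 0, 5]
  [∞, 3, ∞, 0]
Closure =
  [0, 8, ∞, 5]
  [7, 0, ∞, 12]
  [9, 3, 0, 5]
  [10, 3, ∞, 0]

This is the Floyd-Warshall all-pairs shortest-path computation. For each intermediate vertex k = 0, 1, …, 3, update dist[i][j] ← min(dist[i][j], dist[i][k] + dist[k][j]). The final matrix gives, for each (i, j), the minimum total weight of any directed path from i to j (possibly empty when i = j).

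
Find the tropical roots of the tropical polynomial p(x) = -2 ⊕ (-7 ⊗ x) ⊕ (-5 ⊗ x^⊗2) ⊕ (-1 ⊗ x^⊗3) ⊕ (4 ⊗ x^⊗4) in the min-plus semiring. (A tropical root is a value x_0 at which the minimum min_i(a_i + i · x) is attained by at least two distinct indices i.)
Roots: {-5, -4, -2, 5}

Each tropical root is a break point of the lower envelope of the lines y = a_i + i · x (there are 5 lines, with slopes 0, 1, ..., 4). Only the lines that attain the minimum somewhere contribute to roots; other lines are dominated. Here the surviving (envelope) indices are i = 4, i = 3, i = 2, i = 1, i = 0.
Intersections between consecutive envelope lines give the roots: for adjacent envelope indices i < j the intersection is x = (a_i − a_j) / (j − i). Reading off the sorted break points: {-5, -4, -2, 5}.
Verification: at each break x_0, at least two indices attain the minimum of min_i(a_i + i · x_0).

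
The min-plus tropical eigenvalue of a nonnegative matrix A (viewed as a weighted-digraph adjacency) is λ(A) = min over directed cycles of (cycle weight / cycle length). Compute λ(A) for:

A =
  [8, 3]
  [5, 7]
λ(A) = 4

Enumerate directed cycles and compute their means (weight / length). Sample:
  cycle 0 → 0: weight = 8, length = 1, mean = 8/1 ≈ 8.000
  cycle 1 → 1: weight = 7, length = 1, mean = 7/1 ≈ 7.000
  cycle 0 → 1 → 0: weight = 8, length = 2, mean = 8/2 ≈ 4.000
  cycle 1 → 0 → 1: weight = 8, length = 2, mean = 8/2 ≈ 4.000
Minimum mean = 4.000, attained e.g. along the cycle 0 → 1 → 0 with weight 8 and length 2. So λ(A) = 8/2 = 4.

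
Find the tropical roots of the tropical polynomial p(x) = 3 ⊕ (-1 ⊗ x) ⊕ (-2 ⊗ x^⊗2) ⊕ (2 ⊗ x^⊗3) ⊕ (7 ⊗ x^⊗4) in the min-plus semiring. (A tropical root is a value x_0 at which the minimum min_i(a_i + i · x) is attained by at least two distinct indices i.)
Roots: {-5, -4, 1, 4}

Each tropical root is a break point of the lower envelope of the lines y = a_i + i · x (there are 5 lines, with slopes 0, 1, ..., 4). Only the lines that attain the minimum somewhere contribute to roots; other lines are dominated. Here the surviving (envelope) indices are i = 4, i = 3, i = 2, i = 1, i = 0.
Intersections between consecutive envelope lines give the roots: for adjacent envelope indices i < j the intersection is x = (a_i − a_j) / (j − i). Reading off the sorted break points: {-5, -4, 1, 4}.
Verification: at each break x_0, at least two indices attain the minimum of min_i(a_i + i · x_0).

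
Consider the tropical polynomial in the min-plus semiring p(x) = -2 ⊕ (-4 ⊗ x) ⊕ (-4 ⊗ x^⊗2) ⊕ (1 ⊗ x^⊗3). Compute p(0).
p(0) = -4

A tropical monomial a ⊗ x^⊗i evaluates to a + i · x. Evaluating each term at x = 0:
  Term 0 contributes -2 + 0 · 0 = -2
  Term 1 contributes -4 + 1 · 0 = -4
  Term 2 contributes -4 + 2 · 0 = -4
  Term 3 contributes 1 + 3 · 0 = 1
p(0) = ⊕ of these = min[-2, -4, -4, 1] = -4.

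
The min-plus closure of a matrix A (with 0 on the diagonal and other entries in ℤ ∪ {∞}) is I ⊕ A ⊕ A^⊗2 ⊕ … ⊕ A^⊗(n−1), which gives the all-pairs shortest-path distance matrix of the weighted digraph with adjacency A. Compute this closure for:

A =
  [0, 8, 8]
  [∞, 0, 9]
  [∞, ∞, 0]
Closure =
  [0, 8, 8]
  [∞, 0, 9]
  [∞, ∞, 0]

This is the Floyd-Warshall all-pairs shortest-path computation. For each intermediate vertex k = 0, 1, …, 2, update dist[i][j] ← min(dist[i][j], dist[i][k] + dist[k][j]). The final matrix gives, for each (i, j), the minimum total weight of any directed path from i to j (possibly empty when i = j).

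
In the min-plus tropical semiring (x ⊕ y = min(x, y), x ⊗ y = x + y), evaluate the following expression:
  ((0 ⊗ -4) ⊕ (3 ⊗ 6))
((0 ⊗ -4) ⊕ (3 ⊗ 6)) = -4

Expand innermost to outermost. Recall ⊕ takes the minimum of its arguments and ⊗ takes their sum. Working out the expression ((0 ⊗ -4) ⊕ (3 ⊗ 6)) gives -4.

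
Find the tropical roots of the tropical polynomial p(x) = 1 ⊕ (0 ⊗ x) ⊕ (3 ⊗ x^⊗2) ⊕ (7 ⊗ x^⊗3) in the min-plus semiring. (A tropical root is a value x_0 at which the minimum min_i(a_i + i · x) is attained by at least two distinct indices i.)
Roots: {-4, -3, 1}

Each tropical root is a break point of the lower envelope of the lines y = a_i + i · x (there are 4 lines, with slopes 0, 1, ..., 3). Only the lines that attain the minimum somewhere contribute to roots; other lines are dominated. Here the surviving (envelope) indices are i = 3, i = 2, i = 1, i = 0.
Intersections between consecutive envelope lines give the roots: for adjacent envelope indices i < j the intersection is x = (a_i − a_j) / (j − i). Reading off the sorted break points: {-4, -3, 1}.
Verification: at each break x_0, at least two indices attain the minimum of min_i(a_i + i · x_0).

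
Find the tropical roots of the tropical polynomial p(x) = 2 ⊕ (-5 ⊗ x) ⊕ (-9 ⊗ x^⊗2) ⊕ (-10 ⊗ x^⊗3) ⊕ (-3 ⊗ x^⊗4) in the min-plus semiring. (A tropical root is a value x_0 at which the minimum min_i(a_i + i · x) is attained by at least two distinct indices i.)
Roots: {-7, 1, 4, 7}

Each tropical root is a break point of the lower envelope of the lines y = a_i + i · x (there are 5 lines, with slopes 0, 1, ..., 4). Only the lines that attain the minimum somewhere contribute to roots; other lines are dominated. Here the surviving (envelope) indices are i = 4, i = 3, i = 2, i = 1, i = 0.
Intersections between consecutive envelope lines give the roots: for adjacent envelope indices i < j the intersection is x = (a_i − a_j) / (j − i). Reading off the sorted break points: {-7, 1, 4, 7}.
Verification: at each break x_0, at least two indices attain the minimum of min_i(a_i + i · x_0).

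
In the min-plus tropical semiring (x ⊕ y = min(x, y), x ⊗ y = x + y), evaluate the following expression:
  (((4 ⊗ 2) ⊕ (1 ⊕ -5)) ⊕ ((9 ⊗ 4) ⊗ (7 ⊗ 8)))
(((4 ⊗ 2) ⊕ (1 ⊕ -5)) ⊕ ((9 ⊗ 4) ⊗ (7 ⊗ 8))) = -5

Expand innermost to outermost. Recall ⊕ takes the minimum of its arguments and ⊗ takes their sum. Working out the expression (((4 ⊗ 2) ⊕ (1 ⊕ -5)) ⊕ ((9 ⊗ 4) ⊗ (7 ⊗ 8))) gives -5.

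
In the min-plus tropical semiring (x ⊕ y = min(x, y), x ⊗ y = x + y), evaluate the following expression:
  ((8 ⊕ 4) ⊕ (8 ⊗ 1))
((8 ⊕ 4) ⊕ (8 ⊗ 1)) = 4

Expand innermost to outermost. Recall ⊕ takes the minimum of its arguments and ⊗ takes their sum. Working out the expression ((8 ⊕ 4) ⊕ (8 ⊗ 1)) gives 4.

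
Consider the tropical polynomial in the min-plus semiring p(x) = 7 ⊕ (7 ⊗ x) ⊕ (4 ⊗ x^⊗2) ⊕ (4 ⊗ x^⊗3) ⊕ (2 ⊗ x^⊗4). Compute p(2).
p(2) = 7

A tropical monomial a ⊗ x^⊗i evaluates to a + i · x. Evaluating each term at x = 2:
  Term 0 contributes 7 + 0 · 2 = 7
  Term 1 contributes 7 + 1 · 2 = 9
  Term 2 contributes 4 + 2 · 2 = 8
  Term 3 contributes 4 + 3 · 2 = 10
  Term 4 contributes 2 + 4 · 2 = 10
p(2) = ⊕ of these = min[7, 9, 8, 10, 10] = 7.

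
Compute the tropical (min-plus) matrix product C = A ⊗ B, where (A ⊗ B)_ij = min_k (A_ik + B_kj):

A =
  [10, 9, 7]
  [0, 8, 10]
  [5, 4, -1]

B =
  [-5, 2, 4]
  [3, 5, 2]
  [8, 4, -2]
A ⊗ B =
  [5, 11, 5]
  [-5, 2, 4]
  [0, 3, -3]

Apply the min-plus product entry-by-entry:
  C[0][0] = min over k of (A[0][0] + B[0][0] = 10 + -5 = 5, A[0][1] + B[1][0] = 9 + 3 = 12, A[0][2] + B[2][0] = 7 + 8 = 15) = 5 (attained at k = 0)
  C[0][1] = min over k of (A[0][0] + B[0][1] = 10 + 2 = 12, A[0][1] + B[1][1] = 9 + 5 = 14, A[0][2] + B[2][1] = 7 + 4 = 11) = 11 (attained at k = 2)
  C[0][2] = min over k of (A[0][0] + B[0][2] = 10 + 4 = 14, A[0][1] + B[1][2] = 9 + 2 = 11, A[0][2] + B[2][2] = 7 + -2 = 5) = 5 (attained at k = 2)
  C[1][0] = min over k of (A[1][0] + B[0][0] = 0 + -5 = -5, A[1][1] + B[1][0] = 8 + 3 = 11, A[1][2] + B[2][0] = 10 + 8 = 18) = -5 (attained at k = 0)
  C[1][1] = min over k of (A[1][0] + B[0][1] = 0 + 2 = 2, A[1][1] + B[1][1] = 8 + 5 = 13, A[1][2] + B[2][1] = 10 + 4 = 14) = 2 (attained at k = 0)
  C[1][2] = min over k of (A[1][0] + B[0][2] = 0 + 4 = 4, A[1][1] + B[1][2] = 8 + 2 = 10, A[1][2] + B[2][2] = 10 + -2 = 8) = 4 (attained at k = 0)
  C[2][0] = min over k of (A[2][0] + B[0][0] = 5 + -5 = 0, A[2][1] + B[1][0] = 4 + 3 = 7, A[2][2] + B[2][0] = -1 + 8 = 7) = 0 (attained at k = 0)
  C[2][1] = min over k of (A[2][0] + B[0][1] = 5 + 2 = 7, A[2][1] + B[1][1] = 4 + 5 = 9, A[2][2] + B[2][1] = -1 + 4 = 3) = 3 (attained at k = 2)
  C[2][2] = min over k of (A[2][0] + B[0][2] = 5 + 4 = 9, A[2][1] + B[1][2] = 4 + 2 = 6, A[2][2] + B[2][2] = -1 + -2 = -3) = -3 (attained at k = 2)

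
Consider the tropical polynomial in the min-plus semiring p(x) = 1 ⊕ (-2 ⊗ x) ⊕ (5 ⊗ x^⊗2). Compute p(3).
p(3) = 1

A tropical monomial a ⊗ x^⊗i evaluates to a + i · x. Evaluating each term at x = 3:
  Term 0 contributes 1 + 0 · 3 = 1
  Term 1 contributes -2 + 1 · 3 = 1
  Term 2 contributes 5 + 2 · 3 = 11
p(3) = ⊕ of these = min[1, 1, 11] = 1.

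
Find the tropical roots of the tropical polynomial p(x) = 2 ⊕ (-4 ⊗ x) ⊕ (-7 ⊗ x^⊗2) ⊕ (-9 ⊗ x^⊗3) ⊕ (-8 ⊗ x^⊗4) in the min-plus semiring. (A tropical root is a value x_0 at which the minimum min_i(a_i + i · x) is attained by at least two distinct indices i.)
Roots: {-1, 2, 3, 6}

Each tropical root is a break point of the lower envelope of the lines y = a_i + i · x (there are 5 lines, with slopes 0, 1, ..., 4). Only the lines that attain the minimum somewhere contribute to roots; other lines are dominated. Here the surviving (envelope) indices are i = 4, i = 3, i = 2, i = 1, i = 0.
Intersections between consecutive envelope lines give the roots: for adjacent envelope indices i < j the intersection is x = (a_i − a_j) / (j − i). Reading off the sorted break points: {-1, 2, 3, 6}.
Verification: at each break x_0, at least two indices attain the minimum of min_i(a_i + i · x_0).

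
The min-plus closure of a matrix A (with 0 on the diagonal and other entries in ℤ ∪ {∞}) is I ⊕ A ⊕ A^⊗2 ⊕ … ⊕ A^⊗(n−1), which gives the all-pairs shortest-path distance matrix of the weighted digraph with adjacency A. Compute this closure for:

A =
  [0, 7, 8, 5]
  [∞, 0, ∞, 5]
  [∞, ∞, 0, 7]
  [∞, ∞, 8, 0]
Closure =
  [0, 7, 8, 5]
  [∞, 0, 13, 5]
  [∞, ∞, 0, 7]
  [∞, ∞, 8, 0]

This is the Floyd-Warshall all-pairs shortest-path computation. For each intermediate vertex k = 0, 1, …, 3, update dist[i][j] ← min(dist[i][j], dist[i][k] + dist[k][j]). The final matrix gives, for each (i, j), the minimum total weight of any directed path from i to j (possibly empty when i = j).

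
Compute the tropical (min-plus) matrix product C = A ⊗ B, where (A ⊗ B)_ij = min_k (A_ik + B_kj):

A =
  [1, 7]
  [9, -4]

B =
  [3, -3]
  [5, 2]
A ⊗ B =
  [4, -2]
  [1, -2]

Apply the min-plus product entry-by-entry:
  C[0][0] = min over k of (A[0][0] + B[0][0] = 1 + 3 = 4, A[0][1] + B[1][0] = 7 + 5 = 12) = 4 (attained at k = 0)
  C[0][1] = min over k of (A[0][0] + B[0][1] = 1 + -3 = -2, A[0][1] + B[1][1] = 7 + 2 = 9) = -2 (attained at k = 0)
  C[1][0] = min over k of (A[1][0] + B[0][0] = 9 + 3 = 12, A[1][1] + B[1][0] = -4 + 5 = 1) = 1 (attained at k = 1)
  C[1][1] = min over k of (A[1][0] + B[0][1] = 9 + -3 = 6, A[1][1] + B[1][1] = -4 + 2 = -2) = -2 (attained at k = 1)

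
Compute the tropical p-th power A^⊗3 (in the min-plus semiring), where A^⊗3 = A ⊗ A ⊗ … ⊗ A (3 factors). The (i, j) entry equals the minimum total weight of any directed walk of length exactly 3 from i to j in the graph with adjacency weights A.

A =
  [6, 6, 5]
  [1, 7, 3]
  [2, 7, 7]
A^⊗3 =
  [11, 13, 12]
  [8, 11, 10]
  [9, 14, 11]

Each entry (A^⊗3)_ij equals the minimum over all length-3 walks i = v_0 → v_1 → … → v_3 = j of Σ_t A[v_t][v_{t+1}]. For example, for (i, j) = (0, 2) we minimise over 9 possible intermediate vertex sequences; the minimum is 12, attained along the walk 0 → 1 → 0 → 2.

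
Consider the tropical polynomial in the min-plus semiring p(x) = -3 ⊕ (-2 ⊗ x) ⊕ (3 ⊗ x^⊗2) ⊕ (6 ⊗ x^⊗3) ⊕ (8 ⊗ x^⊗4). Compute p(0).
p(0) = -3

A tropical monomial a ⊗ x^⊗i evaluates to a + i · x. Evaluating each term at x = 0:
  Term 0 contributes -3 + 0 · 0 = -3
  Term 1 contributes -2 + 1 · 0 = -2
  Term 2 contributes 3 + 2 · 0 = 3
  Term 3 contributes 6 + 3 · 0 = 6
  Term 4 contributes 8 + 4 · 0 = 8
p(0) = ⊕ of these = min[-3, -2, 3, 6, 8] = -3.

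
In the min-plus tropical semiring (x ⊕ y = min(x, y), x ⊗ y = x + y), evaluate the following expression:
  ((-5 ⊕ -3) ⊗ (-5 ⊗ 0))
((-5 ⊕ -3) ⊗ (-5 ⊗ 0)) = -10

Expand innermost to outermost. Recall ⊕ takes the minimum of its arguments and ⊗ takes their sum. Working out the expression ((-5 ⊕ -3) ⊗ (-5 ⊗ 0)) gives -10.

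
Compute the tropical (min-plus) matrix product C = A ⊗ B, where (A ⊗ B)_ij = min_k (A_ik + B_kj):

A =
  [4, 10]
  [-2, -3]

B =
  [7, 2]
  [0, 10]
A ⊗ B =
  [10, 6]
  [-3, 0]

Apply the min-plus product entry-by-entry:
  C[0][0] = min over k of (A[0][0] + B[0][0] = 4 + 7 = 11, A[0][1] + B[1][0] = 10 + 0 = 10) = 10 (attained at k = 1)
  C[0][1] = min over k of (A[0][0] + B[0][1] = 4 + 2 = 6, A[0][1] + B[1][1] = 10 + 10 = 20) = 6 (attained at k = 0)
  C[1][0] = min over k of (A[1][0] + B[0][0] = -2 + 7 = 5, A[1][1] + B[1][0] = -3 + 0 = -3) = -3 (attained at k = 1)
  C[1][1] = min over k of (A[1][0] + B[0][1] = -2 + 2 = 0, A[1][1] + B[1][1] = -3 + 10 = 7) = 0 (attained at k = 0)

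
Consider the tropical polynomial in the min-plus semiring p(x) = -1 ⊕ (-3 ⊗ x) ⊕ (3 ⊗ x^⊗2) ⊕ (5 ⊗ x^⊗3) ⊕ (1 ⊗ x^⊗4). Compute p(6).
p(6) = -1

A tropical monomial a ⊗ x^⊗i evaluates to a + i · x. Evaluating each term at x = 6:
  Term 0 contributes -1 + 0 · 6 = -1
  Term 1 contributes -3 + 1 · 6 = 3
  Term 2 contributes 3 + 2 · 6 = 15
  Term 3 contributes 5 + 3 · 6 = 23
  Term 4 contributes 1 + 4 · 6 = 25
p(6) = ⊕ of these = min[-1, 3, 15, 23, 25] = -1.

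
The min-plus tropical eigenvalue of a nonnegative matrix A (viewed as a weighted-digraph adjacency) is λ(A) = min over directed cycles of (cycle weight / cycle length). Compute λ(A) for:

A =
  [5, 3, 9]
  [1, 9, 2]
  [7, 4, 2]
λ(A) = 2

Enumerate directed cycles and compute their means (weight / length). Sample:
  cycle 0 → 0: weight = 5, length = 1, mean = 5/1 ≈ 5.000
  cycle 1 → 1: weight = 9, length = 1, mean = 9/1 ≈ 9.000
  cycle 2 → 2: weight = 2, length = 1, mean = 2/1 ≈ 2.000
  cycle 0 → 1 → 0: weight = 4, length = 2, mean = 4/2 ≈ 2.000
  cycle 0 → 2 → 0: weight = 16, length = 2, mean = 16/2 ≈ 8.000
  cycle 1 → 0 → 1: weight = 4, length = 2, mean = 4/2 ≈ 2.000
Minimum mean = 2.000, attained e.g. along the cycle 2 → 2 with weight 2 and length 1. So λ(A) = 2/1 = 2.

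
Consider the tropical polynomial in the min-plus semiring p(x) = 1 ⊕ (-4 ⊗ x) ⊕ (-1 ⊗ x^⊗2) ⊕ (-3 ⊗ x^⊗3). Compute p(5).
p(5) = 1

A tropical monomial a ⊗ x^⊗i evaluates to a + i · x. Evaluating each term at x = 5:
  Term 0 contributes 1 + 0 · 5 = 1
  Term 1 contributes -4 + 1 · 5 = 1
  Term 2 contributes -1 + 2 · 5 = 9
  Term 3 contributes -3 + 3 · 5 = 12
p(5) = ⊕ of these = min[1, 1, 9, 12] = 1.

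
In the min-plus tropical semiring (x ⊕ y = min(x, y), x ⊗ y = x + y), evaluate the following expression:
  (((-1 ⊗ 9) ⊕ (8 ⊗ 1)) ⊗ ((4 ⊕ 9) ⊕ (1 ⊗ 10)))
(((-1 ⊗ 9) ⊕ (8 ⊗ 1)) ⊗ ((4 ⊕ 9) ⊕ (1 ⊗ 10))) = 12

Expand innermost to outermost. Recall ⊕ takes the minimum of its arguments and ⊗ takes their sum. Working out the expression (((-1 ⊗ 9) ⊕ (8 ⊗ 1)) ⊗ ((4 ⊕ 9) ⊕ (1 ⊗ 10))) gives 12.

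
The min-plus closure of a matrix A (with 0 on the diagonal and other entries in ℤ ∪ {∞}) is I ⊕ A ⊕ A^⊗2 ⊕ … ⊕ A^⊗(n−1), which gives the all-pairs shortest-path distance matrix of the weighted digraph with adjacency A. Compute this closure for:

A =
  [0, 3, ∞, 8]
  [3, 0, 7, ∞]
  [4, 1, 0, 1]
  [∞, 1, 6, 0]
Closure =
  [0, 3, 10, 8]
  [3, 0, 7, 8]
  [4, 1, 0, 1]
  [4, 1, 6, 0]

This is the Floyd-Warshall all-pairs shortest-path computation. For each intermediate vertex k = 0, 1, …, 3, update dist[i][j] ← min(dist[i][j], dist[i][k] + dist[k][j]). The final matrix gives, for each (i, j), the minimum total weight of any directed path from i to j (possibly empty when i = j).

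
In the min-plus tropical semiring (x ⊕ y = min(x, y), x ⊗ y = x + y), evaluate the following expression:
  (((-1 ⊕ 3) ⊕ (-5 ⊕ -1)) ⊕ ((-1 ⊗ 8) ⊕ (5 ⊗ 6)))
(((-1 ⊕ 3) ⊕ (-5 ⊕ -1)) ⊕ ((-1 ⊗ 8) ⊕ (5 ⊗ 6))) = -5

Expand innermost to outermost. Recall ⊕ takes the minimum of its arguments and ⊗ takes their sum. Working out the expression (((-1 ⊕ 3) ⊕ (-5 ⊕ -1)) ⊕ ((-1 ⊗ 8) ⊕ (5 ⊗ 6))) gives -5.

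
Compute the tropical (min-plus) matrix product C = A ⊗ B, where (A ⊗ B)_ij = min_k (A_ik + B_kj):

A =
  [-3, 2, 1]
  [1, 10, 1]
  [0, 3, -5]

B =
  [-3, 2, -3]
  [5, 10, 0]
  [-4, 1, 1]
A ⊗ B =
  [-6, -1, -6]
  [-3, 2, -2]
  [-9, -4, -4]

Apply the min-plus product entry-by-entry:
  C[0][0] = min over k of (A[0][0] + B[0][0] = -3 + -3 = -6, A[0][1] + B[1][0] = 2 + 5 = 7, A[0][2] + B[2][0] = 1 + -4 = -3) = -6 (attained at k = 0)
  C[0][1] = min over k of (A[0][0] + B[0][1] = -3 + 2 = -1, A[0][1] + B[1][1] = 2 + 10 = 12, A[0][2] + B[2][1] = 1 + 1 = 2) = -1 (attained at k = 0)
  C[0][2] = min over k of (A[0][0] + B[0][2] = -3 + -3 = -6, A[0][1] + B[1][2] = 2 + 0 = 2, A[0][2] + B[2][2] = 1 + 1 = 2) = -6 (attained at k = 0)
  C[1][0] = min over k of (A[1][0] + B[0][0] = 1 + -3 = -2, A[1][1] + B[1][0] = 10 + 5 = 15, A[1][2] + B[2][0] = 1 + -4 = -3) = -3 (attained at k = 2)
  C[1][1] = min over k of (A[1][0] + B[0][1] = 1 + 2 = 3, A[1][1] + B[1][1] = 10 + 10 = 20, A[1][2] + B[2][1] = 1 + 1 = 2) = 2 (attained at k = 2)
  C[1][2] = min over k of (A[1][0] + B[0][2] = 1 + -3 = -2, A[1][1] + B[1][2] = 10 + 0 = 10, A[1][2] + B[2][2] = 1 + 1 = 2) = -2 (attained at k = 0)
  C[2][0] = min over k of (A[2][0] + B[0][0] = 0 + -3 = -3, A[2][1] + B[1][0] = 3 + 5 = 8, A[2][2] + B[2][0] = -5 + -4 = -9) = -9 (attained at k = 2)
  C[2][1] = min over k of (A[2][0] + B[0][1] = 0 + 2 = 2, A[2][1] + B[1][1] = 3 + 10 = 13, A[2][2] + B[2][1] = -5 + 1 = -4) = -4 (attained at k = 2)
  C[2][2] = min over k of (A[2][0] + B[0][2] = 0 + -3 = -3, A[2][1] + B[1][2] = 3 + 0 = 3, A[2][2] + B[2][2] = -5 + 1 = -4) = -4 (attained at k = 2)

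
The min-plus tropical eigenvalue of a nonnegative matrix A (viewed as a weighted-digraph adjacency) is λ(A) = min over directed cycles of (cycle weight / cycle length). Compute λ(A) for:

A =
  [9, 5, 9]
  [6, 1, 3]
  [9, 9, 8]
λ(A) = 1

Enumerate directed cycles and compute their means (weight / length). Sample:
  cycle 0 → 0: weight = 9, length = 1, mean = 9/1 ≈ 9.000
  cycle 1 → 1: weight = 1, length = 1, mean = 1/1 ≈ 1.000
  cycle 2 → 2: weight = 8, length = 1, mean = 8/1 ≈ 8.000
  cycle 0 → 1 → 0: weight = 11, length = 2, mean = 11/2 ≈ 5.500
  cycle 0 → 2 → 0: weight = 18, length = 2, mean = 18/2 ≈ 9.000
  cycle 1 → 0 → 1: weight = 11, length = 2, mean = 11/2 ≈ 5.500
Minimum mean = 1.000, attained e.g. along the cycle 1 → 1 with weight 1 and length 1. So λ(A) = 1/1 = 1.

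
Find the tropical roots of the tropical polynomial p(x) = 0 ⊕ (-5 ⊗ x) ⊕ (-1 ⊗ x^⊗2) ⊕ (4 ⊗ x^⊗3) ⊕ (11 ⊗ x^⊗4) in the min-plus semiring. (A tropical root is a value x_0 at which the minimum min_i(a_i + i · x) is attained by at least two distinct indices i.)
Roots: {-7, -5, -4, 5}

Each tropical root is a break point of the lower envelope of the lines y = a_i + i · x (there are 5 lines, with slopes 0, 1, ..., 4). Only the lines that attain the minimum somewhere contribute to roots; other lines are dominated. Here the surviving (envelope) indices are i = 4, i = 3, i = 2, i = 1, i = 0.
Intersections between consecutive envelope lines give the roots: for adjacent envelope indices i < j the intersection is x = (a_i − a_j) / (j − i). Reading off the sorted break points: {-7, -5, -4, 5}.
Verification: at each break x_0, at least two indices attain the minimum of min_i(a_i + i · x_0).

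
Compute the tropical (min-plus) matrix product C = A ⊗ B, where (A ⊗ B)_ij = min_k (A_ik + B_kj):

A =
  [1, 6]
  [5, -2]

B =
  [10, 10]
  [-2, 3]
A ⊗ B =
  [4, 9]
  [-4, 1]

Apply the min-plus product entry-by-entry:
  C[0][0] = min over k of (A[0][0] + B[0][0] = 1 + 10 = 11, A[0][1] + B[1][0] = 6 + -2 = 4) = 4 (attained at k = 1)
  C[0][1] = min over k of (A[0][0] + B[0][1] = 1 + 10 = 11, A[0][1] + B[1][1] = 6 + 3 = 9) = 9 (attained at k = 1)
  C[1][0] = min over k of (A[1][0] + B[0][0] = 5 + 10 = 15, A[1][1] + B[1][0] = -2 + -2 = -4) = -4 (attained at k = 1)
  C[1][1] = min over k of (A[1][0] + B[0][1] = 5 + 10 = 15, A[1][1] + B[1][1] = -2 + 3 = 1) = 1 (attained at k = 1)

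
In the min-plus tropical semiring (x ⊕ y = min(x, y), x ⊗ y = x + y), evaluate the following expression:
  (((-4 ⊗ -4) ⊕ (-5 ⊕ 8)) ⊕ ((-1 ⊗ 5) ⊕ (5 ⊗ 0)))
(((-4 ⊗ -4) ⊕ (-5 ⊕ 8)) ⊕ ((-1 ⊗ 5) ⊕ (5 ⊗ 0))) = -8

Expand innermost to outermost. Recall ⊕ takes the minimum of its arguments and ⊗ takes their sum. Working out the expression (((-4 ⊗ -4) ⊕ (-5 ⊕ 8)) ⊕ ((-1 ⊗ 5) ⊕ (5 ⊗ 0))) gives -8.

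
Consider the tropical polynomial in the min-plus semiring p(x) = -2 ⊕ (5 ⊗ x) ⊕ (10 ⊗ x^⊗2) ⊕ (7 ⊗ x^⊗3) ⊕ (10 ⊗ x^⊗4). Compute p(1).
p(1) = -2

A tropical monomial a ⊗ x^⊗i evaluates to a + i · x. Evaluating each term at x = 1:
  Term 0 contributes -2 + 0 · 1 = -2
  Term 1 contributes 5 + 1 · 1 = 6
  Term 2 contributes 10 + 2 · 1 = 12
  Term 3 contributes 7 + 3 · 1 = 10
  Term 4 contributes 10 + 4 · 1 = 14
p(1) = ⊕ of these = min[-2, 6, 12, 10, 14] = -2.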